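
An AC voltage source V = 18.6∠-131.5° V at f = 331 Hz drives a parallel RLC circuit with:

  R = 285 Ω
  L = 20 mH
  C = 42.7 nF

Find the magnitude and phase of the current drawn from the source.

Step 1 — Angular frequency: ω = 2π·f = 2π·331 = 2080 rad/s.
Step 2 — Component impedances:
  R: Z = R = 285 Ω
  L: Z = jωL = j·2080·0.02 = 0 + j41.59 Ω
  C: Z = 1/(jωC) = -j/(ω·C) = 0 - j1.126e+04 Ω
Step 3 — Parallel combination: 1/Z_total = 1/R + 1/L + 1/C; Z_total = 5.987 + j40.87 Ω = 41.31∠81.7° Ω.
Step 4 — Source phasor: V = 18.6∠-131.5° V = -12.32 - j13.93 V.
Step 5 — Ohm's law: I = V / Z_total = (-12.32 - j13.93) / (5.987 + j40.87) = -0.3769 + j0.2463 A.
Step 6 — Convert to polar: |I| = 0.4503 A, ∠I = 146.8°.

I = 0.4503∠146.8° A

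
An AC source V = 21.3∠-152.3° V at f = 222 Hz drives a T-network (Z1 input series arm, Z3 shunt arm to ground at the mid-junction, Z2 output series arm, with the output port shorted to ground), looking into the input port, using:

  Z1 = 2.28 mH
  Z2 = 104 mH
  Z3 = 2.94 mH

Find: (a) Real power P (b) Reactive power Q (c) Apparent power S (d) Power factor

Step 1 — Angular frequency: ω = 2π·f = 2π·222 = 1395 rad/s.
Step 2 — Component impedances:
  Z1: Z = jωL = j·1395·0.00228 = 0 + j3.18 Ω
  Z2: Z = jωL = j·1395·0.104 = 0 + j145.1 Ω
  Z3: Z = jωL = j·1395·0.00294 = 0 + j4.101 Ω
Step 3 — With the output port shorted to ground, the output series arm Z2 runs from the junction to ground; the shunt arm Z3 also runs from the junction to ground. They appear in parallel: Z3 || Z2 = 0 + j3.988 Ω.
Step 4 — Series with input arm Z1: Z_in = Z1 + (Z3 || Z2) = 0 + j7.168 Ω = 7.168∠90.0° Ω.
Step 5 — Source phasor: V = 21.3∠-152.3° V = -18.86 - j9.901 V.
Step 6 — Current: I = V / Z = -1.381 + j2.631 A = 2.971∠117.7° A.
Step 7 — Complex power: S = V·I* = 0 + j63.29 VA.
Step 8 — Real power: P = Re(S) = 0 W.
Step 9 — Reactive power: Q = Im(S) = 63.29 VAR.
Step 10 — Apparent power: |S| = 63.29 VA.
Step 11 — Power factor: PF = P/|S| = 0 (lagging).

(a) P = 0 W  (b) Q = 63.29 VAR  (c) S = 63.29 VA  (d) PF = 0 (lagging)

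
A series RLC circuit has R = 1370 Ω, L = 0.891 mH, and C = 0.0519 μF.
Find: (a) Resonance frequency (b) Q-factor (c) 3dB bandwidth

Step 1 — Resonance condition Im(Z)=0 gives ω₀ = 1/√(LC).
Step 2 — ω₀ = 1/√(0.000891·5.19e-08) = 1.471e+05 rad/s.
Step 3 — f₀ = ω₀/(2π) = 2.34e+04 Hz.
Step 4 — Series Q: Q = ω₀L/R = 1.471e+05·0.000891/1370 = 0.09564.
Step 5 — 3dB bandwidth: Δω = ω₀/Q = 1.538e+06 rad/s; BW = Δω/(2π) = 2.447e+05 Hz.

(a) f₀ = 2.34e+04 Hz  (b) Q = 0.09564  (c) BW = 2.447e+05 Hz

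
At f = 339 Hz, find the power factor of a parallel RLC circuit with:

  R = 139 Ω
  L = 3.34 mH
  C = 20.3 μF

Step 1 — Angular frequency: ω = 2π·f = 2π·339 = 2130 rad/s.
Step 2 — Component impedances:
  R: Z = R = 139 Ω
  L: Z = jωL = j·2130·0.00334 = 0 + j7.114 Ω
  C: Z = 1/(jωC) = -j/(ω·C) = 0 - j23.13 Ω
Step 3 — Parallel combination: 1/Z_total = 1/R + 1/L + 1/C; Z_total = 0.7554 + j10.22 Ω = 10.25∠85.8° Ω.
Step 4 — Power factor: PF = cos(φ) = Re(Z)/|Z| = 0.75539/10.247 = 0.07372.
Step 5 — Type: Im(Z) = 10.22 ⇒ lagging (phase φ = 85.8°).

PF = 0.07372 (lagging, φ = 85.8°)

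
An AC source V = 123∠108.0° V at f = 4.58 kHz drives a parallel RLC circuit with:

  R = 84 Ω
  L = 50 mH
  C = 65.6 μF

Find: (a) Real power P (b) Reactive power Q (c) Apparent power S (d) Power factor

Step 1 — Angular frequency: ω = 2π·f = 2π·4580 = 2.878e+04 rad/s.
Step 2 — Component impedances:
  R: Z = R = 84 Ω
  L: Z = jωL = j·2.878e+04·0.05 = 0 + j1439 Ω
  C: Z = 1/(jωC) = -j/(ω·C) = 0 - j0.5297 Ω
Step 3 — Parallel combination: 1/Z_total = 1/R + 1/L + 1/C; Z_total = 0.003343 - j0.5299 Ω = 0.5299∠-89.6° Ω.
Step 4 — Source phasor: V = 123∠108.0° V = -38.01 + j117 V.
Step 5 — Current: I = V / Z = -221.2 - j70.33 A = 232.1∠-162.4° A.
Step 6 — Complex power: S = V·I* = 180.1 - j2.855e+04 VA.
Step 7 — Real power: P = Re(S) = 180.1 W.
Step 8 — Reactive power: Q = Im(S) = -2.855e+04 VAR.
Step 9 — Apparent power: |S| = 2.855e+04 VA.
Step 10 — Power factor: PF = P/|S| = 0.006308 (leading).

(a) P = 180.1 W  (b) Q = -2.855e+04 VAR  (c) S = 2.855e+04 VA  (d) PF = 0.006308 (leading)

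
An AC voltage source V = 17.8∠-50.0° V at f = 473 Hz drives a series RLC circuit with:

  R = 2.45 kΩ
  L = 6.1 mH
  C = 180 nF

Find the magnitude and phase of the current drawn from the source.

Step 1 — Angular frequency: ω = 2π·f = 2π·473 = 2972 rad/s.
Step 2 — Component impedances:
  R: Z = R = 2450 Ω
  L: Z = jωL = j·2972·0.0061 = 0 + j18.13 Ω
  C: Z = 1/(jωC) = -j/(ω·C) = 0 - j1869 Ω
Step 3 — Series combination: Z_total = R + L + C = 2450 - j1851 Ω = 3071∠-37.1° Ω.
Step 4 — Source phasor: V = 17.8∠-50.0° V = 11.44 - j13.64 V.
Step 5 — Ohm's law: I = V / Z_total = (11.44 - j13.64) / (2450 - j1851) = 0.00565 - j0.001297 A.
Step 6 — Convert to polar: |I| = 0.005797 A, ∠I = -12.9°.

I = 0.005797∠-12.9° A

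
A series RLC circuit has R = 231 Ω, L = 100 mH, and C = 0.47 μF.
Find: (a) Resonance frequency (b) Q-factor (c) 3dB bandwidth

Step 1 — Resonance: ω₀ = 1/√(LC) = 1/√(0.1·4.7e-07) = 4613 rad/s.
Step 2 — f₀ = ω₀/(2π) = 734.1 Hz.
Step 3 — Series Q: Q = ω₀L/R = 4613·0.1/231 = 1.997.
Step 4 — Bandwidth: Δω = ω₀/Q = 2310 rad/s; BW = Δω/(2π) = 367.6 Hz.

(a) f₀ = 734.1 Hz  (b) Q = 1.997  (c) BW = 367.6 Hz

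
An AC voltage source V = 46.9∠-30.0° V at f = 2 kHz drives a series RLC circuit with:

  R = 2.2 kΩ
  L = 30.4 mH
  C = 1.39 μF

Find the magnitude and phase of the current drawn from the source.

Step 1 — Angular frequency: ω = 2π·f = 2π·2000 = 1.257e+04 rad/s.
Step 2 — Component impedances:
  R: Z = R = 2200 Ω
  L: Z = jωL = j·1.257e+04·0.0304 = 0 + j382 Ω
  C: Z = 1/(jωC) = -j/(ω·C) = 0 - j57.25 Ω
Step 3 — Series combination: Z_total = R + L + C = 2200 + j324.8 Ω = 2224∠8.4° Ω.
Step 4 — Source phasor: V = 46.9∠-30.0° V = 40.62 - j23.45 V.
Step 5 — Ohm's law: I = V / Z_total = (40.62 - j23.45) / (2200 + j324.8) = 0.01653 - j0.0131 A.
Step 6 — Convert to polar: |I| = 0.02109 A, ∠I = -38.4°.

I = 0.02109∠-38.4° A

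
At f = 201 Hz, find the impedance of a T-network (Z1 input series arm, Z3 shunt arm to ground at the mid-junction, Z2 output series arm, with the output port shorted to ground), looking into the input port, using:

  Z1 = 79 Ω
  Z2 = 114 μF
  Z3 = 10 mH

Step 1 — Angular frequency: ω = 2π·f = 2π·201 = 1263 rad/s.
Step 2 — Component impedances:
  Z1: Z = R = 79 Ω
  Z2: Z = 1/(jωC) = -j/(ω·C) = 0 - j6.946 Ω
  Z3: Z = jωL = j·1263·0.01 = 0 + j12.63 Ω
Step 3 — With the output port shorted to ground, the output series arm Z2 runs from the junction to ground; the shunt arm Z3 also runs from the junction to ground. They appear in parallel: Z3 || Z2 = 0 - j15.43 Ω.
Step 4 — Series with input arm Z1: Z_in = Z1 + (Z3 || Z2) = 79 - j15.43 Ω = 80.49∠-11.1° Ω.

Z = 79 - j15.43 Ω = 80.49∠-11.1° Ω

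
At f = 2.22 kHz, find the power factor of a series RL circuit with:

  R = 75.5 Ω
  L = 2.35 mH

Step 1 — Angular frequency: ω = 2π·f = 2π·2220 = 1.395e+04 rad/s.
Step 2 — Component impedances:
  R: Z = R = 75.5 Ω
  L: Z = jωL = j·1.395e+04·0.00235 = 0 + j32.78 Ω
Step 3 — Series combination: Z_total = R + L = 75.5 + j32.78 Ω = 82.31∠23.5° Ω.
Step 4 — Power factor: PF = cos(φ) = Re(Z)/|Z| = 75.5/82.31 = 0.9173.
Step 5 — Type: Im(Z) = 32.78 ⇒ lagging (phase φ = 23.5°).

PF = 0.9173 (lagging, φ = 23.5°)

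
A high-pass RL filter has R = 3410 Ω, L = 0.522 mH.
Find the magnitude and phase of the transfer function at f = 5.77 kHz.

Step 1 — Angular frequency: ω = 2π·5770 = 3.625e+04 rad/s.
Step 2 — Transfer function: H(jω) = jωL/(R + jωL).
Step 3 — Numerator jωL = j·18.92; denominator R + jωL = 3410 + j18.92.
Step 4 — H = 3.08e-05 + j0.00555.
Step 5 — Magnitude: |H| = 0.00555 (-45.1 dB); phase: φ = 89.7°.

|H| = 0.00555 (-45.1 dB), φ = 89.7°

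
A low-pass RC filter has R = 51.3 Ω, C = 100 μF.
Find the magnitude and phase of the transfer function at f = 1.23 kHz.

Step 1 — Angular frequency: ω = 2π·1230 = 7728 rad/s.
Step 2 — Transfer function: H(jω) = 1/(1 + jωRC).
Step 3 — Denominator: 1 + jωRC = 1 + j·7728·51.3·0.0001 = 1 + j39.65.
Step 4 — H = 0.0006358 - j0.02521.
Step 5 — Magnitude: |H| = 0.02522 (-32.0 dB); phase: φ = -88.6°.

|H| = 0.02522 (-32.0 dB), φ = -88.6°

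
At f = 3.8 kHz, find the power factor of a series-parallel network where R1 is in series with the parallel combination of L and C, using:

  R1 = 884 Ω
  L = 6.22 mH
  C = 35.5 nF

Step 1 — Angular frequency: ω = 2π·f = 2π·3800 = 2.388e+04 rad/s.
Step 2 — Component impedances:
  R1: Z = R = 884 Ω
  L: Z = jωL = j·2.388e+04·0.00622 = 0 + j148.5 Ω
  C: Z = 1/(jωC) = -j/(ω·C) = 0 - j1180 Ω
Step 3 — Parallel branch: L || C = 1/(1/L + 1/C) = 0 + j169.9 Ω.
Step 4 — Series with R1: Z_total = R1 + (L || C) = 884 + j169.9 Ω = 900.2∠10.9° Ω.
Step 5 — Power factor: PF = cos(φ) = Re(Z)/|Z| = 884/900.2 = 0.982.
Step 6 — Type: Im(Z) = 169.9 ⇒ lagging (phase φ = 10.9°).

PF = 0.982 (lagging, φ = 10.9°)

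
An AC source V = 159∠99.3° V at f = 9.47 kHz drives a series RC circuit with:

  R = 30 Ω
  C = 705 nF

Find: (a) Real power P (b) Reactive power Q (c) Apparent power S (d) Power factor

Step 1 — Angular frequency: ω = 2π·f = 2π·9470 = 5.95e+04 rad/s.
Step 2 — Component impedances:
  R: Z = R = 30 Ω
  C: Z = 1/(jωC) = -j/(ω·C) = 0 - j23.84 Ω
Step 3 — Series combination: Z_total = R + C = 30 - j23.84 Ω = 38.32∠-38.5° Ω.
Step 4 — Source phasor: V = 159∠99.3° V = -25.7 + j156.9 V.
Step 5 — Current: I = V / Z = -3.073 + j2.789 A = 4.149∠137.8° A.
Step 6 — Complex power: S = V·I* = 516.5 - j410.5 VA.
Step 7 — Real power: P = Re(S) = 516.5 W.
Step 8 — Reactive power: Q = Im(S) = -410.5 VAR.
Step 9 — Apparent power: |S| = 659.8 VA.
Step 10 — Power factor: PF = P/|S| = 0.7829 (leading).

(a) P = 516.5 W  (b) Q = -410.5 VAR  (c) S = 659.8 VA  (d) PF = 0.7829 (leading)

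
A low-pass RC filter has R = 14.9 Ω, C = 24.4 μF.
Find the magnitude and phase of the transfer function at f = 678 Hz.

Step 1 — Angular frequency: ω = 2π·678 = 4260 rad/s.
Step 2 — Transfer function: H(jω) = 1/(1 + jωRC).
Step 3 — Denominator: 1 + jωRC = 1 + j·4260·14.9·2.44e-05 = 1 + j1.549.
Step 4 — H = 0.2942 - j0.4557.
Step 5 — Magnitude: |H| = 0.5424 (-5.3 dB); phase: φ = -57.2°.

|H| = 0.5424 (-5.3 dB), φ = -57.2°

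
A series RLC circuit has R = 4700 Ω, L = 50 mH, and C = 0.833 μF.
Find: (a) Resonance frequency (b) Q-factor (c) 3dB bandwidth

Step 1 — Resonance condition Im(Z)=0 gives ω₀ = 1/√(LC).
Step 2 — ω₀ = 1/√(0.05·8.33e-07) = 4900 rad/s.
Step 3 — f₀ = ω₀/(2π) = 779.9 Hz.
Step 4 — Series Q: Q = ω₀L/R = 4900·0.05/4700 = 0.05213.
Step 5 — 3dB bandwidth: Δω = ω₀/Q = 9.4e+04 rad/s; BW = Δω/(2π) = 1.496e+04 Hz.

(a) f₀ = 779.9 Hz  (b) Q = 0.05213  (c) BW = 1.496e+04 Hz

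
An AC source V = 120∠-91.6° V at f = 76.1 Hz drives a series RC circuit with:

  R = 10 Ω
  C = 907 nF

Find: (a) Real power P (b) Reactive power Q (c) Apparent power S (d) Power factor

Step 1 — Angular frequency: ω = 2π·f = 2π·76.1 = 478.2 rad/s.
Step 2 — Component impedances:
  R: Z = R = 10 Ω
  C: Z = 1/(jωC) = -j/(ω·C) = 0 - j2306 Ω
Step 3 — Series combination: Z_total = R + C = 10 - j2306 Ω = 2306∠-89.8° Ω.
Step 4 — Source phasor: V = 120∠-91.6° V = -3.351 - j120 V.
Step 5 — Current: I = V / Z = 0.05201 - j0.001679 A = 0.05204∠-1.8° A.
Step 6 — Complex power: S = V·I* = 0.02708 - j6.245 VA.
Step 7 — Real power: P = Re(S) = 0.02708 W.
Step 8 — Reactive power: Q = Im(S) = -6.245 VAR.
Step 9 — Apparent power: |S| = 6.245 VA.
Step 10 — Power factor: PF = P/|S| = 0.004337 (leading).

(a) P = 0.02708 W  (b) Q = -6.245 VAR  (c) S = 6.245 VA  (d) PF = 0.004337 (leading)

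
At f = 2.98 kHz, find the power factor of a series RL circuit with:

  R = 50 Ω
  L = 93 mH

Step 1 — Angular frequency: ω = 2π·f = 2π·2980 = 1.872e+04 rad/s.
Step 2 — Component impedances:
  R: Z = R = 50 Ω
  L: Z = jωL = j·1.872e+04·0.093 = 0 + j1741 Ω
Step 3 — Series combination: Z_total = R + L = 50 + j1741 Ω = 1742∠88.4° Ω.
Step 4 — Power factor: PF = cos(φ) = Re(Z)/|Z| = 50/1742 = 0.0287.
Step 5 — Type: Im(Z) = 1741 ⇒ lagging (phase φ = 88.4°).

PF = 0.0287 (lagging, φ = 88.4°)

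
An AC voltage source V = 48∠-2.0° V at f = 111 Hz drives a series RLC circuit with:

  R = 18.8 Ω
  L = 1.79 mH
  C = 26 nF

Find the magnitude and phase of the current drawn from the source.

Step 1 — Angular frequency: ω = 2π·f = 2π·111 = 697.4 rad/s.
Step 2 — Component impedances:
  R: Z = R = 18.8 Ω
  L: Z = jωL = j·697.4·0.00179 = 0 + j1.248 Ω
  C: Z = 1/(jωC) = -j/(ω·C) = 0 - j5.515e+04 Ω
Step 3 — Series combination: Z_total = R + L + C = 18.8 - j5.515e+04 Ω = 5.515e+04∠-90.0° Ω.
Step 4 — Source phasor: V = 48∠-2.0° V = 47.97 - j1.675 V.
Step 5 — Ohm's law: I = V / Z_total = (47.97 - j1.675) / (18.8 - j5.515e+04) = 3.067e-05 + j0.0008699 A.
Step 6 — Convert to polar: |I| = 0.0008704 A, ∠I = 88.0°.

I = 0.0008704∠88.0° A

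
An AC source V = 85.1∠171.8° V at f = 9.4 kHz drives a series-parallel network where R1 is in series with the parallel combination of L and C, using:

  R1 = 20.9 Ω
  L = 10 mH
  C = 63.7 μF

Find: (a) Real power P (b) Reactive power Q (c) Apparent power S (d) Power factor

Step 1 — Angular frequency: ω = 2π·f = 2π·9400 = 5.906e+04 rad/s.
Step 2 — Component impedances:
  R1: Z = R = 20.9 Ω
  L: Z = jωL = j·5.906e+04·0.01 = 0 + j590.6 Ω
  C: Z = 1/(jωC) = -j/(ω·C) = 0 - j0.2658 Ω
Step 3 — Parallel branch: L || C = 1/(1/L + 1/C) = 0 - j0.2659 Ω.
Step 4 — Series with R1: Z_total = R1 + (L || C) = 20.9 - j0.2659 Ω = 20.9∠-0.7° Ω.
Step 5 — Source phasor: V = 85.1∠171.8° V = -84.23 + j12.14 V.
Step 6 — Current: I = V / Z = -4.037 + j0.5294 A = 4.071∠172.5° A.
Step 7 — Complex power: S = V·I* = 346.5 - j4.408 VA.
Step 8 — Real power: P = Re(S) = 346.5 W.
Step 9 — Reactive power: Q = Im(S) = -4.408 VAR.
Step 10 — Apparent power: |S| = 346.5 VA.
Step 11 — Power factor: PF = P/|S| = 0.9999 (leading).

(a) P = 346.5 W  (b) Q = -4.408 VAR  (c) S = 346.5 VA  (d) PF = 0.9999 (leading)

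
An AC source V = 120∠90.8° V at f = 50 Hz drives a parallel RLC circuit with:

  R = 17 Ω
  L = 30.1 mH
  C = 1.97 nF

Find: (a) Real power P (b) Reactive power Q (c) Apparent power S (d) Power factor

Step 1 — Angular frequency: ω = 2π·f = 2π·50 = 314.2 rad/s.
Step 2 — Component impedances:
  R: Z = R = 17 Ω
  L: Z = jωL = j·314.2·0.0301 = 0 + j9.456 Ω
  C: Z = 1/(jωC) = -j/(ω·C) = 0 - j1.616e+06 Ω
Step 3 — Parallel combination: 1/Z_total = 1/R + 1/L + 1/C; Z_total = 4.017 + j7.222 Ω = 8.264∠60.9° Ω.
Step 4 — Source phasor: V = 120∠90.8° V = -1.675 + j120 V.
Step 5 — Current: I = V / Z = 12.59 + j7.235 A = 14.52∠29.9° A.
Step 6 — Complex power: S = V·I* = 847.1 + j1523 VA.
Step 7 — Real power: P = Re(S) = 847.1 W.
Step 8 — Reactive power: Q = Im(S) = 1523 VAR.
Step 9 — Apparent power: |S| = 1743 VA.
Step 10 — Power factor: PF = P/|S| = 0.4861 (lagging).

(a) P = 847.1 W  (b) Q = 1523 VAR  (c) S = 1743 VA  (d) PF = 0.4861 (lagging)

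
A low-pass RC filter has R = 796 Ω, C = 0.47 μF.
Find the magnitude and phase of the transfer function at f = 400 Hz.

Step 1 — Angular frequency: ω = 2π·400 = 2513 rad/s.
Step 2 — Transfer function: H(jω) = 1/(1 + jωRC).
Step 3 — Denominator: 1 + jωRC = 1 + j·2513·796·4.7e-07 = 1 + j0.9403.
Step 4 — H = 0.5308 - j0.4991.
Step 5 — Magnitude: |H| = 0.7285 (-2.8 dB); phase: φ = -43.2°.

|H| = 0.7285 (-2.8 dB), φ = -43.2°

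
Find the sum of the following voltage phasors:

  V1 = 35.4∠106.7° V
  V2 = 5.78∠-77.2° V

Step 1 — Convert each phasor to rectangular form:
  V1 = 35.4·(cos(106.7°) + j·sin(106.7°)) = -10.17 + j33.91 V
  V2 = 5.78·(cos(-77.2°) + j·sin(-77.2°)) = 1.281 - j5.636 V
Step 2 — Sum components: V_total = -8.892 + j28.27 V.
Step 3 — Convert to polar: |V_total| = 29.64 V, ∠V_total = 107.5°.

V_total = 29.64∠107.5° V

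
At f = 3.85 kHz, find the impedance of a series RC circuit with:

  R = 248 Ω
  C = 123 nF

Step 1 — Angular frequency: ω = 2π·f = 2π·3850 = 2.419e+04 rad/s.
Step 2 — Component impedances:
  R: Z = R = 248 Ω
  C: Z = 1/(jωC) = -j/(ω·C) = 0 - j336.1 Ω
Step 3 — Series combination: Z_total = R + C = 248 - j336.1 Ω = 417.7∠-53.6° Ω.

Z = 248 - j336.1 Ω = 417.7∠-53.6° Ω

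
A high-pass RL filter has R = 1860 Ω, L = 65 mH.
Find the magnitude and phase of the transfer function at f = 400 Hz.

Step 1 — Angular frequency: ω = 2π·400 = 2513 rad/s.
Step 2 — Transfer function: H(jω) = jωL/(R + jωL).
Step 3 — Numerator jωL = j·163.4; denominator R + jωL = 1860 + j163.4.
Step 4 — H = 0.007655 + j0.08716.
Step 5 — Magnitude: |H| = 0.08749 (-21.2 dB); phase: φ = 85.0°.

|H| = 0.08749 (-21.2 dB), φ = 85.0°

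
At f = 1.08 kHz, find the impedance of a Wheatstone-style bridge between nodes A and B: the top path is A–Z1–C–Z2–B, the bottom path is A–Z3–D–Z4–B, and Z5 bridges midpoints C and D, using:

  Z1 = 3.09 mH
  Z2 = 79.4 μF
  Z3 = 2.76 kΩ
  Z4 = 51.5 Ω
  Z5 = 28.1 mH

Step 1 — Angular frequency: ω = 2π·f = 2π·1080 = 6786 rad/s.
Step 2 — Component impedances:
  Z1: Z = jωL = j·6786·0.00309 = 0 + j20.97 Ω
  Z2: Z = 1/(jωC) = -j/(ω·C) = 0 - j1.856 Ω
  Z3: Z = R = 2760 Ω
  Z4: Z = R = 51.5 Ω
  Z5: Z = jωL = j·6786·0.0281 = 0 + j190.7 Ω
Step 3 — Bridge requires nodal analysis (the Z5 bridge couples midpoints C and D, so the two paths cannot be reduced to a simple series/parallel combination). Setting node B to ground and injecting 1 A at node A, the 3-node admittance system at A, C, D solves to V_A = Z_AB = 0.136 + j19.09 Ω = 19.09∠89.6° Ω.

Z = 0.136 + j19.09 Ω = 19.09∠89.6° Ω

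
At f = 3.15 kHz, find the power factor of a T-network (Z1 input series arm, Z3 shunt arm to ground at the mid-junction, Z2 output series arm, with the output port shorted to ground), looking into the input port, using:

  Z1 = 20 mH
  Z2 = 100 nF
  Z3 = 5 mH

Step 1 — Angular frequency: ω = 2π·f = 2π·3150 = 1.979e+04 rad/s.
Step 2 — Component impedances:
  Z1: Z = jωL = j·1.979e+04·0.02 = 0 + j395.8 Ω
  Z2: Z = 1/(jωC) = -j/(ω·C) = 0 - j505.3 Ω
  Z3: Z = jωL = j·1.979e+04·0.005 = 0 + j98.96 Ω
Step 3 — With the output port shorted to ground, the output series arm Z2 runs from the junction to ground; the shunt arm Z3 also runs from the junction to ground. They appear in parallel: Z3 || Z2 = 0 + j123.1 Ω.
Step 4 — Series with input arm Z1: Z_in = Z1 + (Z3 || Z2) = 0 + j518.9 Ω = 518.9∠90.0° Ω.
Step 5 — Power factor: PF = cos(φ) = Re(Z)/|Z| = 0/518.9 = 0.
Step 6 — Type: Im(Z) = 518.9 ⇒ lagging (phase φ = 90.0°).

PF = 0 (lagging, φ = 90.0°)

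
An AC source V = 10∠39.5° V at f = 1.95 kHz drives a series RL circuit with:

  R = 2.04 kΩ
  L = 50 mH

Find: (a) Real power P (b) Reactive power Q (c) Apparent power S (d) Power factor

Step 1 — Angular frequency: ω = 2π·f = 2π·1950 = 1.225e+04 rad/s.
Step 2 — Component impedances:
  R: Z = R = 2040 Ω
  L: Z = jωL = j·1.225e+04·0.05 = 0 + j612.6 Ω
Step 3 — Series combination: Z_total = R + L = 2040 + j612.6 Ω = 2130∠16.7° Ω.
Step 4 — Source phasor: V = 10∠39.5° V = 7.716 + j6.361 V.
Step 5 — Current: I = V / Z = 0.004328 + j0.001818 A = 0.004695∠22.8° A.
Step 6 — Complex power: S = V·I* = 0.04496 + j0.0135 VA.
Step 7 — Real power: P = Re(S) = 0.04496 W.
Step 8 — Reactive power: Q = Im(S) = 0.0135 VAR.
Step 9 — Apparent power: |S| = 0.04695 VA.
Step 10 — Power factor: PF = P/|S| = 0.9577 (lagging).

(a) P = 0.04496 W  (b) Q = 0.0135 VAR  (c) S = 0.04695 VA  (d) PF = 0.9577 (lagging)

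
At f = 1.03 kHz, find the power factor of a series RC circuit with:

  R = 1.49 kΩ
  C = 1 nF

Step 1 — Angular frequency: ω = 2π·f = 2π·1030 = 6472 rad/s.
Step 2 — Component impedances:
  R: Z = R = 1490 Ω
  C: Z = 1/(jωC) = -j/(ω·C) = 0 - j1.545e+05 Ω
Step 3 — Series combination: Z_total = R + C = 1490 - j1.545e+05 Ω = 1.545e+05∠-89.4° Ω.
Step 4 — Power factor: PF = cos(φ) = Re(Z)/|Z| = 1490/1.5453e+05 = 0.009642.
Step 5 — Type: Im(Z) = -1.545e+05 ⇒ leading (phase φ = -89.4°).

PF = 0.009642 (leading, φ = -89.4°)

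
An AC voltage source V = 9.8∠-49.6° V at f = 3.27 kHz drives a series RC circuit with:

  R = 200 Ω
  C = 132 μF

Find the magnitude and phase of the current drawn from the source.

Step 1 — Angular frequency: ω = 2π·f = 2π·3270 = 2.055e+04 rad/s.
Step 2 — Component impedances:
  R: Z = R = 200 Ω
  C: Z = 1/(jωC) = -j/(ω·C) = 0 - j0.3687 Ω
Step 3 — Series combination: Z_total = R + C = 200 - j0.3687 Ω = 200∠-0.1° Ω.
Step 4 — Source phasor: V = 9.8∠-49.6° V = 6.352 - j7.463 V.
Step 5 — Ohm's law: I = V / Z_total = (6.352 - j7.463) / (200 - j0.3687) = 0.03183 - j0.03726 A.
Step 6 — Convert to polar: |I| = 0.049 A, ∠I = -49.5°.

I = 0.049∠-49.5° A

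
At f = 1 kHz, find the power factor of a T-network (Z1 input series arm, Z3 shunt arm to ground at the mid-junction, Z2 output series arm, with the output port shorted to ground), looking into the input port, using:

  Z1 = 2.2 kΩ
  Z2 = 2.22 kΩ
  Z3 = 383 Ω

Step 1 — Angular frequency: ω = 2π·f = 2π·1000 = 6283 rad/s.
Step 2 — Component impedances:
  Z1: Z = R = 2200 Ω
  Z2: Z = R = 2220 Ω
  Z3: Z = R = 383 Ω
Step 3 — With the output port shorted to ground, the output series arm Z2 runs from the junction to ground; the shunt arm Z3 also runs from the junction to ground. They appear in parallel: Z3 || Z2 = 326.6 Ω.
Step 4 — Series with input arm Z1: Z_in = Z1 + (Z3 || Z2) = 2527 Ω = 2527∠0.0° Ω.
Step 5 — Power factor: PF = cos(φ) = Re(Z)/|Z| = 2527/2527 = 1.
Step 6 — Type: Im(Z) = 0 ⇒ unity (phase φ = 0.0°).

PF = 1 (unity, φ = 0.0°)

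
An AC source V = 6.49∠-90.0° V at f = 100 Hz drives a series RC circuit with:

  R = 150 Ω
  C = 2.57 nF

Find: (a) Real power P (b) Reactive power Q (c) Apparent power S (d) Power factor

Step 1 — Angular frequency: ω = 2π·f = 2π·100 = 628.3 rad/s.
Step 2 — Component impedances:
  R: Z = R = 150 Ω
  C: Z = 1/(jωC) = -j/(ω·C) = 0 - j6.193e+05 Ω
Step 3 — Series combination: Z_total = R + C = 150 - j6.193e+05 Ω = 6.193e+05∠-90.0° Ω.
Step 4 — Source phasor: V = 6.49∠-90.0° V = 0 - j6.49 V.
Step 5 — Current: I = V / Z = 1.048e-05 - j2.538e-09 A = 1.048e-05∠-0.0° A.
Step 6 — Complex power: S = V·I* = 1.647e-08 - j6.801e-05 VA.
Step 7 — Real power: P = Re(S) = 1.647e-08 W.
Step 8 — Reactive power: Q = Im(S) = -6.801e-05 VAR.
Step 9 — Apparent power: |S| = 6.801e-05 VA.
Step 10 — Power factor: PF = P/|S| = 0.0002422 (leading).

(a) P = 1.647e-08 W  (b) Q = -6.801e-05 VAR  (c) S = 6.801e-05 VA  (d) PF = 0.0002422 (leading)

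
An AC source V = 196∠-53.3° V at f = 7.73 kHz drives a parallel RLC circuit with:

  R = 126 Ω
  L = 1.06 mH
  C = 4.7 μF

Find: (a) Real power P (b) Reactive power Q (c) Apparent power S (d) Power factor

Step 1 — Angular frequency: ω = 2π·f = 2π·7730 = 4.857e+04 rad/s.
Step 2 — Component impedances:
  R: Z = R = 126 Ω
  L: Z = jωL = j·4.857e+04·0.00106 = 0 + j51.48 Ω
  C: Z = 1/(jωC) = -j/(ω·C) = 0 - j4.381 Ω
Step 3 — Parallel combination: 1/Z_total = 1/R + 1/L + 1/C; Z_total = 0.1817 - j4.781 Ω = 4.785∠-87.8° Ω.
Step 4 — Source phasor: V = 196∠-53.3° V = 117.1 - j157.1 V.
Step 5 — Current: I = V / Z = 33.75 + j23.22 A = 40.96∠34.5° A.
Step 6 — Complex power: S = V·I* = 304.9 - j8023 VA.
Step 7 — Real power: P = Re(S) = 304.9 W.
Step 8 — Reactive power: Q = Im(S) = -8023 VAR.
Step 9 — Apparent power: |S| = 8029 VA.
Step 10 — Power factor: PF = P/|S| = 0.03797 (leading).

(a) P = 304.9 W  (b) Q = -8023 VAR  (c) S = 8029 VA  (d) PF = 0.03797 (leading)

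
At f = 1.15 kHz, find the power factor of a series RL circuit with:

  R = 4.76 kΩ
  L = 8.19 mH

Step 1 — Angular frequency: ω = 2π·f = 2π·1150 = 7226 rad/s.
Step 2 — Component impedances:
  R: Z = R = 4760 Ω
  L: Z = jωL = j·7226·0.00819 = 0 + j59.18 Ω
Step 3 — Series combination: Z_total = R + L = 4760 + j59.18 Ω = 4760∠0.7° Ω.
Step 4 — Power factor: PF = cos(φ) = Re(Z)/|Z| = 4760/4760.4 = 0.9999.
Step 5 — Type: Im(Z) = 59.18 ⇒ lagging (phase φ = 0.7°).

PF = 0.9999 (lagging, φ = 0.7°)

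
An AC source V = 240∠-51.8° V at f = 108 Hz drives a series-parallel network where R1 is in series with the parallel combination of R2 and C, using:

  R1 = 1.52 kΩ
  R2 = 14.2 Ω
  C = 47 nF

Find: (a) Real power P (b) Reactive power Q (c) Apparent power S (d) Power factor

Step 1 — Angular frequency: ω = 2π·f = 2π·108 = 678.6 rad/s.
Step 2 — Component impedances:
  R1: Z = R = 1520 Ω
  R2: Z = R = 14.2 Ω
  C: Z = 1/(jωC) = -j/(ω·C) = 0 - j3.135e+04 Ω
Step 3 — Parallel branch: R2 || C = 1/(1/R2 + 1/C) = 14.2 - j0.006431 Ω.
Step 4 — Series with R1: Z_total = R1 + (R2 || C) = 1534 - j0.006431 Ω = 1534∠-0.0° Ω.
Step 5 — Source phasor: V = 240∠-51.8° V = 148.4 - j188.6 V.
Step 6 — Current: I = V / Z = 0.09674 - j0.1229 A = 0.1564∠-51.8° A.
Step 7 — Complex power: S = V·I* = 37.54 - j0.0001574 VA.
Step 8 — Real power: P = Re(S) = 37.54 W.
Step 9 — Reactive power: Q = Im(S) = -0.0001574 VAR.
Step 10 — Apparent power: |S| = 37.54 VA.
Step 11 — Power factor: PF = P/|S| = 1 (leading).

(a) P = 37.54 W  (b) Q = -0.0001574 VAR  (c) S = 37.54 VA  (d) PF = 1 (leading)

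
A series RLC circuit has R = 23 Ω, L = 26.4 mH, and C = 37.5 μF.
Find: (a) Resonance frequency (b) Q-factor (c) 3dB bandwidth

Step 1 — Resonance: ω₀ = 1/√(LC) = 1/√(0.0264·3.75e-05) = 1005 rad/s.
Step 2 — f₀ = ω₀/(2π) = 160 Hz.
Step 3 — Series Q: Q = ω₀L/R = 1005·0.0264/23 = 1.154.
Step 4 — Bandwidth: Δω = ω₀/Q = 871.2 rad/s; BW = Δω/(2π) = 138.7 Hz.

(a) f₀ = 160 Hz  (b) Q = 1.154  (c) BW = 138.7 Hz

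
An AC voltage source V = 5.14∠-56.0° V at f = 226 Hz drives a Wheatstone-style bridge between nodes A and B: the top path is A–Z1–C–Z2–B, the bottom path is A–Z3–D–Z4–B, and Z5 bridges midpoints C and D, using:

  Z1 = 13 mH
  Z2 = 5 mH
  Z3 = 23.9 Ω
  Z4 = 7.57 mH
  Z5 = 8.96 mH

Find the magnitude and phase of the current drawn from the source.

Step 1 — Angular frequency: ω = 2π·f = 2π·226 = 1420 rad/s.
Step 2 — Component impedances:
  Z1: Z = jωL = j·1420·0.013 = 0 + j18.46 Ω
  Z2: Z = jωL = j·1420·0.005 = 0 + j7.1 Ω
  Z3: Z = R = 23.9 Ω
  Z4: Z = jωL = j·1420·0.00757 = 0 + j10.75 Ω
  Z5: Z = jωL = j·1420·0.00896 = 0 + j12.72 Ω
Step 3 — Bridge requires nodal analysis (the Z5 bridge couples midpoints C and D, so the two paths cannot be reduced to a simple series/parallel combination). Setting node B to ground and injecting 1 A at node A, the 3-node admittance system at A, C, D solves to V_A = Z_AB = 8.829 + j14.35 Ω = 16.85∠58.4° Ω.
Step 4 — Source phasor: V = 5.14∠-56.0° V = 2.874 - j4.261 V.
Step 5 — Ohm's law: I = V / Z_total = (2.874 - j4.261) / (8.829 + j14.35) = -0.126 - j0.2779 A.
Step 6 — Convert to polar: |I| = 0.3051 A, ∠I = -114.4°.

I = 0.3051∠-114.4° A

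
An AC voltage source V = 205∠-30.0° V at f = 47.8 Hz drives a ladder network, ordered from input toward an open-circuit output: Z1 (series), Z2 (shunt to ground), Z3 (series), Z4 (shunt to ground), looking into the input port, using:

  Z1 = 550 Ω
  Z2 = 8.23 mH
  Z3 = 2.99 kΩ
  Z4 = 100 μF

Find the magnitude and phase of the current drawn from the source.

Step 1 — Angular frequency: ω = 2π·f = 2π·47.8 = 300.3 rad/s.
Step 2 — Component impedances:
  Z1: Z = R = 550 Ω
  Z2: Z = jωL = j·300.3·0.00823 = 0 + j2.472 Ω
  Z3: Z = R = 2990 Ω
  Z4: Z = 1/(jωC) = -j/(ω·C) = 0 - j33.3 Ω
Step 3 — Ladder network (open output): work backward from the far end, alternating series and parallel combinations. Z_in = 550 + j2.472 Ω = 550∠0.3° Ω.
Step 4 — Source phasor: V = 205∠-30.0° V = 177.5 - j102.5 V.
Step 5 — Ohm's law: I = V / Z_total = (177.5 - j102.5) / (550 + j2.472) = 0.3219 - j0.1878 A.
Step 6 — Convert to polar: |I| = 0.3727 A, ∠I = -30.3°.

I = 0.3727∠-30.3° A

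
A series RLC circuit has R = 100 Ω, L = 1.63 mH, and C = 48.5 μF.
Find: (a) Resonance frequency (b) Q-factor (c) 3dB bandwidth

Step 1 — Resonance condition Im(Z)=0 gives ω₀ = 1/√(LC).
Step 2 — ω₀ = 1/√(0.00163·4.85e-05) = 3557 rad/s.
Step 3 — f₀ = ω₀/(2π) = 566.1 Hz.
Step 4 — Series Q: Q = ω₀L/R = 3557·0.00163/100 = 0.05797.
Step 5 — 3dB bandwidth: Δω = ω₀/Q = 6.135e+04 rad/s; BW = Δω/(2π) = 9764 Hz.

(a) f₀ = 566.1 Hz  (b) Q = 0.05797  (c) BW = 9764 Hz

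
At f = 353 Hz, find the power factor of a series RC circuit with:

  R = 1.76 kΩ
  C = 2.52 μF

Step 1 — Angular frequency: ω = 2π·f = 2π·353 = 2218 rad/s.
Step 2 — Component impedances:
  R: Z = R = 1760 Ω
  C: Z = 1/(jωC) = -j/(ω·C) = 0 - j178.9 Ω
Step 3 — Series combination: Z_total = R + C = 1760 - j178.9 Ω = 1769∠-5.8° Ω.
Step 4 — Power factor: PF = cos(φ) = Re(Z)/|Z| = 1760/1769 = 0.9949.
Step 5 — Type: Im(Z) = -178.9 ⇒ leading (phase φ = -5.8°).

PF = 0.9949 (leading, φ = -5.8°)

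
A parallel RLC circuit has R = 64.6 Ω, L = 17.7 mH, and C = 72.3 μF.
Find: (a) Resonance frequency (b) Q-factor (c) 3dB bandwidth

Step 1 — Resonance: ω₀ = 1/√(LC) = 1/√(0.0177·7.23e-05) = 884 rad/s.
Step 2 — f₀ = ω₀/(2π) = 140.7 Hz.
Step 3 — Parallel Q: Q = R/(ω₀L) = 64.6/(884·0.0177) = 4.129.
Step 4 — Bandwidth: Δω = ω₀/Q = 214.1 rad/s; BW = Δω/(2π) = 34.08 Hz.

(a) f₀ = 140.7 Hz  (b) Q = 4.129  (c) BW = 34.08 Hz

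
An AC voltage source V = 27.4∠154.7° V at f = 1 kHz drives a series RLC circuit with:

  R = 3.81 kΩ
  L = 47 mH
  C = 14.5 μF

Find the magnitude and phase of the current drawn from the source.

Step 1 — Angular frequency: ω = 2π·f = 2π·1000 = 6283 rad/s.
Step 2 — Component impedances:
  R: Z = R = 3810 Ω
  L: Z = jωL = j·6283·0.047 = 0 + j295.3 Ω
  C: Z = 1/(jωC) = -j/(ω·C) = 0 - j10.98 Ω
Step 3 — Series combination: Z_total = R + L + C = 3810 + j284.3 Ω = 3821∠4.3° Ω.
Step 4 — Source phasor: V = 27.4∠154.7° V = -24.77 + j11.71 V.
Step 5 — Ohm's law: I = V / Z_total = (-24.77 + j11.71) / (3810 + j284.3) = -0.006238 + j0.003539 A.
Step 6 — Convert to polar: |I| = 0.007172 A, ∠I = 150.4°.

I = 0.007172∠150.4° A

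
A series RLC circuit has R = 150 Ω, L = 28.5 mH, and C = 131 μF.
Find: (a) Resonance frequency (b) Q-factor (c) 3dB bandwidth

Step 1 — Resonance: ω₀ = 1/√(LC) = 1/√(0.0285·0.000131) = 517.5 rad/s.
Step 2 — f₀ = ω₀/(2π) = 82.37 Hz.
Step 3 — Series Q: Q = ω₀L/R = 517.5·0.0285/150 = 0.09833.
Step 4 — Bandwidth: Δω = ω₀/Q = 5263 rad/s; BW = Δω/(2π) = 837.7 Hz.

(a) f₀ = 82.37 Hz  (b) Q = 0.09833  (c) BW = 837.7 Hz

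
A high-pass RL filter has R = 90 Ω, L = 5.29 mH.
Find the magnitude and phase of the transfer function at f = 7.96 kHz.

Step 1 — Angular frequency: ω = 2π·7960 = 5.001e+04 rad/s.
Step 2 — Transfer function: H(jω) = jωL/(R + jωL).
Step 3 — Numerator jωL = j·264.6; denominator R + jωL = 90 + j264.6.
Step 4 — H = 0.8963 + j0.3049.
Step 5 — Magnitude: |H| = 0.9467 (-0.5 dB); phase: φ = 18.8°.

|H| = 0.9467 (-0.5 dB), φ = 18.8°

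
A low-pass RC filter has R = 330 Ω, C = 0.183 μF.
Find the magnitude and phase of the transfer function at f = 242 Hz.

Step 1 — Angular frequency: ω = 2π·242 = 1521 rad/s.
Step 2 — Transfer function: H(jω) = 1/(1 + jωRC).
Step 3 — Denominator: 1 + jωRC = 1 + j·1521·330·1.83e-07 = 1 + j0.09182.
Step 4 — H = 0.9916 - j0.09106.
Step 5 — Magnitude: |H| = 0.9958 (-0.0 dB); phase: φ = -5.2°.

|H| = 0.9958 (-0.0 dB), φ = -5.2°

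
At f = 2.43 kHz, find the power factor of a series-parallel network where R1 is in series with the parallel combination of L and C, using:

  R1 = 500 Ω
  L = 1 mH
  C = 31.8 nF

Step 1 — Angular frequency: ω = 2π·f = 2π·2430 = 1.527e+04 rad/s.
Step 2 — Component impedances:
  R1: Z = R = 500 Ω
  L: Z = jωL = j·1.527e+04·0.001 = 0 + j15.27 Ω
  C: Z = 1/(jωC) = -j/(ω·C) = 0 - j2060 Ω
Step 3 — Parallel branch: L || C = 1/(1/L + 1/C) = 0 + j15.38 Ω.
Step 4 — Series with R1: Z_total = R1 + (L || C) = 500 + j15.38 Ω = 500.2∠1.8° Ω.
Step 5 — Power factor: PF = cos(φ) = Re(Z)/|Z| = 500/500.24 = 0.9995.
Step 6 — Type: Im(Z) = 15.38 ⇒ lagging (phase φ = 1.8°).

PF = 0.9995 (lagging, φ = 1.8°)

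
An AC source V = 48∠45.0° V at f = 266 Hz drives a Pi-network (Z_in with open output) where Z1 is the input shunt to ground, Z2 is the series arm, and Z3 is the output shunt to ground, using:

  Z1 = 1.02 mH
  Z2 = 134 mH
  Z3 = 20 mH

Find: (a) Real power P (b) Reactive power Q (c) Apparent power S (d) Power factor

Step 1 — Angular frequency: ω = 2π·f = 2π·266 = 1671 rad/s.
Step 2 — Component impedances:
  Z1: Z = jωL = j·1671·0.00102 = 0 + j1.705 Ω
  Z2: Z = jωL = j·1671·0.134 = 0 + j224 Ω
  Z3: Z = jωL = j·1671·0.02 = 0 + j33.43 Ω
Step 3 — With open output, the series arm Z2 and the output shunt Z3 appear in series to ground: Z2 + Z3 = 0 + j257.4 Ω.
Step 4 — Parallel with input shunt Z1: Z_in = Z1 || (Z2 + Z3) = 0 + j1.694 Ω = 1.694∠90.0° Ω.
Step 5 — Source phasor: V = 48∠45.0° V = 33.94 + j33.94 V.
Step 6 — Current: I = V / Z = 20.04 - j20.04 A = 28.34∠-45.0° A.
Step 7 — Complex power: S = V·I* = 0 + j1360 VA.
Step 8 — Real power: P = Re(S) = 0 W.
Step 9 — Reactive power: Q = Im(S) = 1360 VAR.
Step 10 — Apparent power: |S| = 1360 VA.
Step 11 — Power factor: PF = P/|S| = 0 (lagging).

(a) P = 0 W  (b) Q = 1360 VAR  (c) S = 1360 VA  (d) PF = 0 (lagging)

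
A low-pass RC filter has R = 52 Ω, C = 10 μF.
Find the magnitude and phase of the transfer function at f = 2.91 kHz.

Step 1 — Angular frequency: ω = 2π·2910 = 1.828e+04 rad/s.
Step 2 — Transfer function: H(jω) = 1/(1 + jωRC).
Step 3 — Denominator: 1 + jωRC = 1 + j·1.828e+04·52·1e-05 = 1 + j9.508.
Step 4 — H = 0.01094 - j0.104.
Step 5 — Magnitude: |H| = 0.1046 (-19.6 dB); phase: φ = -84.0°.

|H| = 0.1046 (-19.6 dB), φ = -84.0°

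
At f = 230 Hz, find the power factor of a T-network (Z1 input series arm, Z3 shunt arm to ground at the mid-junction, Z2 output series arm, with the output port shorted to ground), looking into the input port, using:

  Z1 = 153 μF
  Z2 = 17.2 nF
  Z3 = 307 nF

Step 1 — Angular frequency: ω = 2π·f = 2π·230 = 1445 rad/s.
Step 2 — Component impedances:
  Z1: Z = 1/(jωC) = -j/(ω·C) = 0 - j4.523 Ω
  Z2: Z = 1/(jωC) = -j/(ω·C) = 0 - j4.023e+04 Ω
  Z3: Z = 1/(jωC) = -j/(ω·C) = 0 - j2254 Ω
Step 3 — With the output port shorted to ground, the output series arm Z2 runs from the junction to ground; the shunt arm Z3 also runs from the junction to ground. They appear in parallel: Z3 || Z2 = 0 - j2134 Ω.
Step 4 — Series with input arm Z1: Z_in = Z1 + (Z3 || Z2) = 0 - j2139 Ω = 2139∠-90.0° Ω.
Step 5 — Power factor: PF = cos(φ) = Re(Z)/|Z| = 0/2139 = 0.
Step 6 — Type: Im(Z) = -2139 ⇒ leading (phase φ = -90.0°).

PF = 0 (leading, φ = -90.0°)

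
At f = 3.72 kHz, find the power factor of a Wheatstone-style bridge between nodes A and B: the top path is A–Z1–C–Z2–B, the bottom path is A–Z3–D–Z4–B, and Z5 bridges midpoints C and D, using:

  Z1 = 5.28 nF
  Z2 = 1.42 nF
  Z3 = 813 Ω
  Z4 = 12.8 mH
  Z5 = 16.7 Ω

Step 1 — Angular frequency: ω = 2π·f = 2π·3720 = 2.337e+04 rad/s.
Step 2 — Component impedances:
  Z1: Z = 1/(jωC) = -j/(ω·C) = 0 - j8103 Ω
  Z2: Z = 1/(jωC) = -j/(ω·C) = 0 - j3.013e+04 Ω
  Z3: Z = R = 813 Ω
  Z4: Z = jωL = j·2.337e+04·0.0128 = 0 + j299.2 Ω
  Z5: Z = R = 16.7 Ω
Step 3 — Bridge requires nodal analysis (the Z5 bridge couples midpoints C and D, so the two paths cannot be reduced to a simple series/parallel combination). Setting node B to ground and injecting 1 A at node A, the 3-node admittance system at A, C, D solves to V_A = Z_AB = 804.7 + j221.5 Ω = 834.7∠15.4° Ω.
Step 4 — Power factor: PF = cos(φ) = Re(Z)/|Z| = 804.7/834.7 = 0.9641.
Step 5 — Type: Im(Z) = 221.5 ⇒ lagging (phase φ = 15.4°).

PF = 0.9641 (lagging, φ = 15.4°)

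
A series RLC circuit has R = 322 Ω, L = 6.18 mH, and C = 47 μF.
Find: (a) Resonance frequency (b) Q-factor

Step 1 — Resonance condition Im(Z)=0 gives ω₀ = 1/√(LC).
Step 2 — ω₀ = 1/√(0.00618·4.7e-05) = 1855 rad/s.
Step 3 — f₀ = ω₀/(2π) = 295.3 Hz.
Step 4 — Series Q: Q = ω₀L/R = 1855·0.00618/322 = 0.03561.

(a) f₀ = 295.3 Hz  (b) Q = 0.03561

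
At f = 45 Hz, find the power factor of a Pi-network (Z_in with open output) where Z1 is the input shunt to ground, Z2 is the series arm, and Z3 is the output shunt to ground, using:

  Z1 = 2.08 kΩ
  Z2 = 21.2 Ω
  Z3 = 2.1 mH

Step 1 — Angular frequency: ω = 2π·f = 2π·45 = 282.7 rad/s.
Step 2 — Component impedances:
  Z1: Z = R = 2080 Ω
  Z2: Z = R = 21.2 Ω
  Z3: Z = jωL = j·282.7·0.0021 = 0 + j0.5938 Ω
Step 3 — With open output, the series arm Z2 and the output shunt Z3 appear in series to ground: Z2 + Z3 = 21.2 + j0.5938 Ω.
Step 4 — Parallel with input shunt Z1: Z_in = Z1 || (Z2 + Z3) = 20.99 + j0.5818 Ω = 20.99∠1.6° Ω.
Step 5 — Power factor: PF = cos(φ) = Re(Z)/|Z| = 20.986/20.994 = 0.9996.
Step 6 — Type: Im(Z) = 0.5818 ⇒ lagging (phase φ = 1.6°).

PF = 0.9996 (lagging, φ = 1.6°)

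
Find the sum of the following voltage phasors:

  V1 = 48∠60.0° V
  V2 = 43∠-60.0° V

Step 1 — Convert each phasor to rectangular form:
  V1 = 48·(cos(60.0°) + j·sin(60.0°)) = 24 + j41.57 V
  V2 = 43·(cos(-60.0°) + j·sin(-60.0°)) = 21.5 - j37.24 V
Step 2 — Sum components: V_total = 45.5 + j4.33 V.
Step 3 — Convert to polar: |V_total| = 45.71 V, ∠V_total = 5.4°.

V_total = 45.71∠5.4° V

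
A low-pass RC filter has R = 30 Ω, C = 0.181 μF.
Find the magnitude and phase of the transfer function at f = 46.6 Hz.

Step 1 — Angular frequency: ω = 2π·46.6 = 292.8 rad/s.
Step 2 — Transfer function: H(jω) = 1/(1 + jωRC).
Step 3 — Denominator: 1 + jωRC = 1 + j·292.8·30·1.81e-07 = 1 + j0.00159.
Step 4 — H = 1 - j0.00159.
Step 5 — Magnitude: |H| = 1 (-0.0 dB); phase: φ = -0.1°.

|H| = 1 (-0.0 dB), φ = -0.1°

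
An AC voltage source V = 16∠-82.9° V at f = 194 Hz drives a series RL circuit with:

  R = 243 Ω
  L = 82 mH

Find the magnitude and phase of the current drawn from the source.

Step 1 — Angular frequency: ω = 2π·f = 2π·194 = 1219 rad/s.
Step 2 — Component impedances:
  R: Z = R = 243 Ω
  L: Z = jωL = j·1219·0.082 = 0 + j99.95 Ω
Step 3 — Series combination: Z_total = R + L = 243 + j99.95 Ω = 262.8∠22.4° Ω.
Step 4 — Source phasor: V = 16∠-82.9° V = 1.978 - j15.88 V.
Step 5 — Ohm's law: I = V / Z_total = (1.978 - j15.88) / (243 + j99.95) = -0.01603 - j0.05875 A.
Step 6 — Convert to polar: |I| = 0.06089 A, ∠I = -105.3°.

I = 0.06089∠-105.3° A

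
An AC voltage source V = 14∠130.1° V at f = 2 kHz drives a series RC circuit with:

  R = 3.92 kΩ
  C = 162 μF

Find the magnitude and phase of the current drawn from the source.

Step 1 — Angular frequency: ω = 2π·f = 2π·2000 = 1.257e+04 rad/s.
Step 2 — Component impedances:
  R: Z = R = 3920 Ω
  C: Z = 1/(jωC) = -j/(ω·C) = 0 - j0.4912 Ω
Step 3 — Series combination: Z_total = R + C = 3920 - j0.4912 Ω = 3920∠-0.0° Ω.
Step 4 — Source phasor: V = 14∠130.1° V = -9.018 + j10.71 V.
Step 5 — Ohm's law: I = V / Z_total = (-9.018 + j10.71) / (3920 - j0.4912) = -0.002301 + j0.002732 A.
Step 6 — Convert to polar: |I| = 0.003571 A, ∠I = 130.1°.

I = 0.003571∠130.1° A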